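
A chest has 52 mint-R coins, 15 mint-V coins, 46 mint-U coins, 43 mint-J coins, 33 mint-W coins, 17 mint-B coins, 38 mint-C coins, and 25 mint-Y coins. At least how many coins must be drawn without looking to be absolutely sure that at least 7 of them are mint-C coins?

238

In the worst case for collecting mint-C coins, every non-mint-C coin comes out first.
There are 52 + 15 + 46 + 43 + 33 + 17 + 25 = 231 non-mint-C coins altogether.
After those, each further coin must be mint-C, so 231 + 7 = 238 draws guarantee 7 mint-C coins.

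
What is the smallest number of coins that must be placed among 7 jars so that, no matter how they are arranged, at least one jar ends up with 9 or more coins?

With 56 coins one could put exactly 8 in each of the 7 jars, and no jar would reach 9.
One more coin must land in a jar that already has 8, giving it 9.
So 7 × 8 + 1 = 57 coins are required.

57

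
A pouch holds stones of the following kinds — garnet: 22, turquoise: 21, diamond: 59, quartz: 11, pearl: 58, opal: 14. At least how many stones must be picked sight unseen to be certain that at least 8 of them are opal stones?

179

In the worst case for collecting opal stones, every non-opal stone comes out first.
There are 22 + 21 + 59 + 11 + 58 = 171 non-opal stones altogether.
After those, each further stone must be opal, so 171 + 8 = 179 draws guarantee 8 opal stones.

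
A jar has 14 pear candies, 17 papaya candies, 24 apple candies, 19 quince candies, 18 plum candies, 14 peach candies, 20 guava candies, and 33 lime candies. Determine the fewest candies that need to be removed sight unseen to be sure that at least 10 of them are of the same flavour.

An adversary could hand out at most 9 candies per flavour: 9 + 9 + 9 + 9 + 9 + 9 + 9 + 9 = 72 candies and still no flavour has 10.
One more candy lands in a flavour already at 9, so 73 draws are enough and 72 are not.

73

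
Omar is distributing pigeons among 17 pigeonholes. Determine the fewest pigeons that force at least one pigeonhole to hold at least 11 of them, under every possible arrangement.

With 170 pigeons one could put exactly 10 in each of the 17 pigeonholes, and no pigeonhole would reach 11.
By pigeonhole, one more pigeon must land in a pigeonhole that already has 10, giving it 11.
So 17 × 10 + 1 = 171 pigeons are required.

171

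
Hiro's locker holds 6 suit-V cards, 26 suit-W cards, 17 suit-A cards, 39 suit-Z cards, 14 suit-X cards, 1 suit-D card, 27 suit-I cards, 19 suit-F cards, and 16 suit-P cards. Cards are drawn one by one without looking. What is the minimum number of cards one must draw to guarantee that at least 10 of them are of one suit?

By the pigeonhole principle, put each drawn card into a box by suit. The largest draw with every box below 10 takes min(count, 9) from each suit; suits with fewer than 9 contribute all they have.
Σ min(cᵢ, 9) = 6 + 9 + 9 + 9 + 9 + 1 + 9 + 9 + 9 = 70.
Draw number 70 + 1 = 71 must push one box to 10.

71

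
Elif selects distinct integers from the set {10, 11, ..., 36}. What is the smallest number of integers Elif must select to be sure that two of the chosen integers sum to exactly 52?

18

Group the elements by complementary pair {x, 52−x}: {16,36}, {17,35}, {18,34}, …, giving 10 two-element pairs, the single value 26 (it cannot pair with itself since the integers are distinct), and 6 integers whose partner 52−x falls outside [10,36].
By pigeonhole, treating each of those 17 groups as a pigeonhole, one can pick one integer per group — 17 integers — with no two summing to 52.
The 18th integer lands in an occupied pair, forcing a sum of 52.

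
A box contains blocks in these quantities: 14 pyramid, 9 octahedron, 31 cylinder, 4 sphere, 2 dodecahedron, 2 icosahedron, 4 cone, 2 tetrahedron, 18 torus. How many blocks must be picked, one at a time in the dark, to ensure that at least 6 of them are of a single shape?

The 9 shapes are the holes; the blocks drawn are the pigeons.
To avoid 6 of any one shape, the worst case takes at most 5 of each shape, or every block of a shape that has fewer than 5.
That gives 5 + 5 + 5 + 4 + 2 + 2 + 4 + 2 + 5 = 34 blocks with no shape reaching 6.
The next block forces some shape to 6, so 34 + 1 = 35.

35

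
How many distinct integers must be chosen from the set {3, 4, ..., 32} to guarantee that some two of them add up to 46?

Group the elements by complementary pair {x, 46−x}: {14,32}, {15,31}, {16,30}, …, giving 9 two-element pairs, the single value 23 (it cannot pair with itself since the integers are distinct), and 11 integers whose partner 46−x falls outside [3,32].
Treating each of those 21 groups as a pigeonhole, one can pick one integer per group — 21 integers — with no two summing to 46.
The 22nd integer lands in an occupied pair, forcing a sum of 46.

22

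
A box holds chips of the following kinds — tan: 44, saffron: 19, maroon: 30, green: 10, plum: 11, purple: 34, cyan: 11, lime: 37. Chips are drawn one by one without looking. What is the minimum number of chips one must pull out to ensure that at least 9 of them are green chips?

195

In the worst case for collecting green chips, every non-green chip comes out first.
There are 44 + 19 + 30 + 11 + 34 + 11 + 37 = 186 non-green chips altogether.
After those, each further chip must be green, so 186 + 9 = 195 draws guarantee 9 green chips.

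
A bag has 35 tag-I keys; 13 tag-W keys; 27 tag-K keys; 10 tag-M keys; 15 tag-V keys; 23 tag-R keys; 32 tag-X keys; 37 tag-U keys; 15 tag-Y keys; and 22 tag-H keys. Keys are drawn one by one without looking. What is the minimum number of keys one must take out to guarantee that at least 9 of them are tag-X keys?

In the worst case for collecting tag-X keys, every non-tag-X key comes out first.
There are 35 + 13 + 27 + 10 + 15 + 23 + 37 + 15 + 22 = 197 non-tag-X keys altogether.
After those, each further key must be tag-X, so 197 + 9 = 206 draws guarantee 9 tag-X keys.

206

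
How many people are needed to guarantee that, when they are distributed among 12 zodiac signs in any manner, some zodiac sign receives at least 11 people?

121

With 120 people one could put exactly 10 in each of the 12 zodiac signs, and no zodiac sign would reach 11.
One more person must land in a zodiac sign that already has 10, giving it 11.
So 12 × 10 + 1 = 121 people are required.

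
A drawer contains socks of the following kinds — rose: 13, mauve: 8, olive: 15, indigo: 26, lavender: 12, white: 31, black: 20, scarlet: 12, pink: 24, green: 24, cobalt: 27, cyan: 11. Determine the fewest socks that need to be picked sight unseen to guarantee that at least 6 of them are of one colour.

61

Put each drawn sock into a box by colour. The largest draw with every box below 6 takes min(count, 5) from each colour.
Σ min(cᵢ, 5) = 5 + 5 + 5 + 5 + 5 + 5 + 5 + 5 + 5 + 5 + 5 + 5 = 60.
Draw number 60 + 1 = 61 must push one box to 6.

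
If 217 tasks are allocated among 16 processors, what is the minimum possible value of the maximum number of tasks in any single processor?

The 16 processors are the holes and the 217 tasks are the pigeons.
If every processor held at most 13 tasks, the total would be at most 16 × 13 = 208, which is less than 217.
So some processor holds at least ⌈217/16⌉ = 14 tasks.

14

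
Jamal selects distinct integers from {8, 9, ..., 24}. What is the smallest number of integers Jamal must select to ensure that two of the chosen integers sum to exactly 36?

Group the elements by complementary pair {x, 36−x}: {12,24}, {13,23}, {14,22}, …, giving 6 two-element pairs, the single value 18 (it cannot pair with itself since the integers are distinct), and 4 integers whose partner 36−x falls outside [8,24].
Pigeonhole: treating each of those 11 groups as a pigeonhole, one can pick one integer per group — 11 integers — with no two summing to 36.
The 12th integer lands in an occupied pair, forcing a sum of 36.

12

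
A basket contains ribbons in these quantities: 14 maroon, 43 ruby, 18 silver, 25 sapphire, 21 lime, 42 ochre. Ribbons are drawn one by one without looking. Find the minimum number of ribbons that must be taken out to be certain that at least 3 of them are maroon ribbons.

In the worst case for collecting maroon ribbons, every non-maroon ribbon comes out first.
There are 43 + 18 + 25 + 21 + 42 = 149 non-maroon ribbons altogether.
After those, each further ribbon must be maroon, so 149 + 3 = 152 draws guarantee 3 maroon ribbons.

152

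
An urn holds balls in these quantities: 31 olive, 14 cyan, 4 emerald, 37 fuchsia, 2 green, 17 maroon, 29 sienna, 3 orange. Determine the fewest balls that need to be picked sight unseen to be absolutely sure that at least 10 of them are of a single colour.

55

By pigeonhole, the 8 colours are the holes; the balls drawn are the pigeons.
To avoid 10 of any one colour, the worst case takes at most 9 of each colour, or every ball of a colour that has fewer than 9.
That gives 9 + 9 + 4 + 9 + 2 + 9 + 9 + 3 = 54 balls with no colour reaching 10.
The next ball forces some colour to 10, so 54 + 1 = 55.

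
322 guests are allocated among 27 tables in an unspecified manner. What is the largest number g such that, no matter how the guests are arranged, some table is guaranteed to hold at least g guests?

12

Pigeonhole: the 27 tables are the holes and the 322 guests are the pigeons.
If every table held at most 11 guests, the total would be at most 27 × 11 = 297, which is less than 322.
So some table holds at least ⌈322/27⌉ = 12 guests.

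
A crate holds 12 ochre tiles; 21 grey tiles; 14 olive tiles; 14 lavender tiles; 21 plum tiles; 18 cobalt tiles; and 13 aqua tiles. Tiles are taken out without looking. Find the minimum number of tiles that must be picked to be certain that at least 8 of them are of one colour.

50

An adversary could hand out at most 7 tiles per colour: 7 + 7 + 7 + 7 + 7 + 7 + 7 = 49 tiles and still no colour has 8.
By the pigeonhole principle, one more tile lands in a colour already at 7, so 50 draws are enough and 49 are not.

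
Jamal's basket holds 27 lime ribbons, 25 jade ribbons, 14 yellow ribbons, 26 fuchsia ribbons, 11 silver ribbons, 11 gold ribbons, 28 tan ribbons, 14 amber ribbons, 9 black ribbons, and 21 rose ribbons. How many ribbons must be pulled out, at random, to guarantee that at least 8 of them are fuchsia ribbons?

168

In the worst case for collecting fuchsia ribbons, every non-fuchsia ribbon comes out first.
There are 27 + 25 + 14 + 11 + 11 + 28 + 14 + 9 + 21 = 160 non-fuchsia ribbons altogether.
After those, each further ribbon must be fuchsia, so 160 + 8 = 168 draws guarantee 8 fuchsia ribbons.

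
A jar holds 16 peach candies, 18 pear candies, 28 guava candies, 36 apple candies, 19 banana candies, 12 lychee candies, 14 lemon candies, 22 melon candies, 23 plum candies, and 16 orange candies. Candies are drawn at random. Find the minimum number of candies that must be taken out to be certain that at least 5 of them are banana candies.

190

In the worst case for collecting banana candies, every non-banana candy comes out first.
There are 16 + 18 + 28 + 36 + 12 + 14 + 22 + 23 + 16 = 185 non-banana candies altogether.
After those, each further candy must be banana, so 185 + 5 = 190 draws guarantee 5 banana candies.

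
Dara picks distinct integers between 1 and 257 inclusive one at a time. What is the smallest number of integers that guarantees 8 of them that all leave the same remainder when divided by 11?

By pigeonhole, the 11 residue classes mod 11 are the pigeonholes.
With 77 integers one could put 7 in each residue class and have no class reach 8.
The 78th integer pushes some class to 8, so 11·7 + 1 = 78.

78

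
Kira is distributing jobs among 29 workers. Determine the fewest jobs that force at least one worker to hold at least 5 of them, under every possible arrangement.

With 116 jobs one could put exactly 4 in each of the 29 workers, and no worker would reach 5.
By the pigeonhole principle, one more job must land in a worker that already has 4, giving it 5.
So 29 × 4 + 1 = 117 jobs are required.

117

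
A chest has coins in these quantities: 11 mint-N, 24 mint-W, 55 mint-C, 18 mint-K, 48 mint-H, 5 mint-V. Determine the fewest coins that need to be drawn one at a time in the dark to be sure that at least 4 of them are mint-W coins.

In the worst case for collecting mint-W coins, every non-mint-W coin comes out first.
There are 11 + 55 + 18 + 48 + 5 = 137 non-mint-W coins altogether.
After those, each further coin must be mint-W, so 137 + 4 = 141 draws guarantee 4 mint-W coins.

141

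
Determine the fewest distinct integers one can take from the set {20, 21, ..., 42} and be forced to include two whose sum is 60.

14

Group the elements by complementary pair {x, 60−x}: {20,40}, {21,39}, {22,38}, …, giving 10 two-element pairs, the single value 30 (it cannot pair with itself since the integers are distinct), and 2 integers whose partner 60−x falls outside [20,42].
By the pigeonhole principle, treating each of those 13 groups as a pigeonhole, one can pick one integer per group — 13 integers — with no two summing to 60.
The 14th integer lands in an occupied pair, forcing a sum of 60.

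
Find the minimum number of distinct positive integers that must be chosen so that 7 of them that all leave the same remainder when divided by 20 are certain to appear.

The 20 residue classes mod 20 are the pigeonholes.
With 120 integers one could put 6 in each residue class and have no class reach 7.
The 121st integer pushes some class to 7, so 20·6 + 1 = 121.

121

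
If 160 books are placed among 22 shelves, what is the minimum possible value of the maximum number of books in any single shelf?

By the pigeonhole principle, the 22 shelves are the holes and the 160 books are the pigeons.
If every shelf held at most 7 books, the total would be at most 22 × 7 = 154, which is less than 160.
So some shelf holds at least ⌈160/22⌉ = 8 books.

8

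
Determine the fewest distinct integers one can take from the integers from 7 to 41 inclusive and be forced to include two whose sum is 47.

19

A set avoiding the sum 47 can contain at most one of each pair {x, 47−x}, plus the 1 element whose complement lies outside the range.
The integers 24, …, 41 (18 of them) are such a set: any two sum to at least 24+25 = 49 > 47.
By pigeonhole, any 19th integer completes one of the 17 pairs, so 19 choices force a sum of 47.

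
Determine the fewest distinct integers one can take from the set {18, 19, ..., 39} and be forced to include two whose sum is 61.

14

Two chosen integers sum to 61 exactly when both halves of some pair {x, 61−x} with 22 ≤ x ≤ 61−x ≤ 39 are chosen — 9 such pairs.
The remaining 4 elements (those with no distinct partner in range) can never complete a 61-sum, so the worst case takes all of them and one from each pair: 4 + 9 = 13.
By pigeonhole, the 14th integer has to be the second member of some pair, so 13 + 1 = 14.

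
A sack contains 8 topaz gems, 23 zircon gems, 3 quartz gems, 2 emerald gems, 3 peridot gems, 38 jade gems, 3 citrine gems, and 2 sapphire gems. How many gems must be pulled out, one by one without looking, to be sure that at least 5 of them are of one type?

An adversary could hand out at most 4 gems per type (5 types run out sooner): 4 + 4 + 3 + 2 + 3 + 4 + 3 + 2 = 25 gems and still no type has 5.
By the pigeonhole principle, one more gem lands in a type already at 4, so 26 draws are enough and 25 are not.

26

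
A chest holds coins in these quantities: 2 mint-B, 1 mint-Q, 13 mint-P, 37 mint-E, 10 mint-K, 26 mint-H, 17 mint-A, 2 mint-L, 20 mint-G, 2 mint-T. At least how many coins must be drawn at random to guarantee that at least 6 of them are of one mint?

38

Pigeonhole: put each drawn coin into a box by mint. The largest draw with every box below 6 takes min(count, 5) from each mint; mints with fewer than 5 contribute all they have.
Σ min(cᵢ, 5) = 2 + 1 + 5 + 5 + 5 + 5 + 5 + 2 + 5 + 2 = 37.
Draw number 37 + 1 = 38 must push one box to 6.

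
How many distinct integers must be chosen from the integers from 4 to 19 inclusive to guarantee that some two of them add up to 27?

11

Two chosen integers sum to 27 exactly when both halves of some pair {x, 27−x} with 8 ≤ x ≤ 27−x ≤ 19 are chosen — 6 such pairs.
The remaining 4 elements (those with no distinct partner in range) can never complete a 27-sum, so the worst case takes all of them and one from each pair: 4 + 6 = 10.
The 11th integer has to be the second member of some pair, so 10 + 1 = 11.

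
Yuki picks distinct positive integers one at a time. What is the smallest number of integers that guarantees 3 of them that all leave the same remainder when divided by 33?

67

By pigeonhole, the 33 residue classes mod 33 are the pigeonholes.
With 66 integers one could put 2 in each residue class and have no class reach 3.
The 67th integer pushes some class to 3, so 33·2 + 1 = 67.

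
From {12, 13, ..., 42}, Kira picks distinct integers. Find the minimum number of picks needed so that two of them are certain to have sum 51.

A set avoiding the sum 51 can contain at most one of each pair {x, 51−x}, plus the 3 elements whose complement lies outside the range.
The integers 26, …, 42 (17 of them) are such a set: any two sum to at least 26+27 = 53 > 51.
Any 18th integer completes one of the 14 pairs, so 18 choices force a sum of 51.

18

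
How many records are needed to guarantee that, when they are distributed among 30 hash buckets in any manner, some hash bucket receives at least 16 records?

With 450 records one could put exactly 15 in each of the 30 hash buckets, and no hash bucket would reach 16.
One more record must land in a hash bucket that already has 15, giving it 16.
So 30 × 15 + 1 = 451 records are required.

451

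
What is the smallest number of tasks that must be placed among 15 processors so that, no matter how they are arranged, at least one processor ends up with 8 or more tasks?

With 105 tasks one could put exactly 7 in each of the 15 processors, and no processor would reach 8.
By pigeonhole, one more task must land in a processor that already has 7, giving it 8.
So 15 × 7 + 1 = 106 tasks are required.

106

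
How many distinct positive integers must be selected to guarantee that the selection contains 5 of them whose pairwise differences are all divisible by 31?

Integers whose pairwise differences are multiples of 31 are exactly those sharing a remainder mod 31. By pigeonhole, the 31 residue classes mod 31 are the pigeonholes.
With 124 integers one could put 4 in each residue class and have no class reach 5.
The 125th integer pushes some class to 5, so 31·4 + 1 = 125.

125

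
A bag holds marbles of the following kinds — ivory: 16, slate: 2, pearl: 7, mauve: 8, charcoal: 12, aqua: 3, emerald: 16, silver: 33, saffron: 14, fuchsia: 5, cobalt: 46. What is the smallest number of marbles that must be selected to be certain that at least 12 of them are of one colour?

Pigeonhole: the 11 colours are the holes; the marbles drawn are the pigeons.
To avoid 12 of any one colour, the worst case takes at most 11 of each colour, or every marble of a colour that has fewer than 11.
That gives 11 + 2 + 7 + 8 + 11 + 3 + 11 + 11 + 11 + 5 + 11 = 91 marbles with no colour reaching 12.
The next marble forces some colour to 12, so 91 + 1 = 92.

92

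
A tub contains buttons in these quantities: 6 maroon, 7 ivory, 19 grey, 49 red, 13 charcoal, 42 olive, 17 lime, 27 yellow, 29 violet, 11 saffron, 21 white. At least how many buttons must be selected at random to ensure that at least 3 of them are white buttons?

223

In the worst case for collecting white buttons, every non-white button comes out first.
There are 6 + 7 + 19 + 49 + 13 + 42 + 17 + 27 + 29 + 11 = 220 non-white buttons altogether.
After those, each further button must be white, so 220 + 3 = 223 draws guarantee 3 white buttons.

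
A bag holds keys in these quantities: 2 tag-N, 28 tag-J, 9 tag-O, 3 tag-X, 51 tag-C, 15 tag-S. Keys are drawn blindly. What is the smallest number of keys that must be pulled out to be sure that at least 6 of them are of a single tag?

An adversary could hand out at most 5 keys per tag (tag-N, tag-X run out sooner): 2 + 5 + 5 + 3 + 5 + 5 = 25 keys and still no tag has 6.
By pigeonhole, one more key lands in a tag already at 5, so 26 draws are enough and 25 are not.

26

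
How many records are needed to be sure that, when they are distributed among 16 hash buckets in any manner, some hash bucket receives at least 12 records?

With 176 records one could put exactly 11 in each of the 16 hash buckets, and no hash bucket would reach 12.
Pigeonhole: one more record must land in a hash bucket that already has 11, giving it 12.
So 16 × 11 + 1 = 177 records are required.

177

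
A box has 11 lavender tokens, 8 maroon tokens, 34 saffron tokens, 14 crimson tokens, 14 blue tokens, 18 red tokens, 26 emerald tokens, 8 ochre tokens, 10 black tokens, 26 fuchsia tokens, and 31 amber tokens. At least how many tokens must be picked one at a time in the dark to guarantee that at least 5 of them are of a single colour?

45

Put each drawn token into a box by colour. The largest draw with every box below 5 takes min(count, 4) from each colour.
Σ min(cᵢ, 4) = 4 + 4 + 4 + 4 + 4 + 4 + 4 + 4 + 4 + 4 + 4 = 44.
Draw number 44 + 1 = 45 must push one box to 5.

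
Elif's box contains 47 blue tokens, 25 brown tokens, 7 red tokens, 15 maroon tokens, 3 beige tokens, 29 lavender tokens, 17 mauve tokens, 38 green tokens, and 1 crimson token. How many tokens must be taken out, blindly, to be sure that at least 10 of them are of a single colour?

66

An adversary could hand out at most 9 tokens per colour (red, beige, crimson run out sooner): 9 + 9 + 7 + 9 + 3 + 9 + 9 + 9 + 1 = 65 tokens and still no colour has 10.
By the pigeonhole principle, one more token lands in a colour already at 9, so 66 draws are enough and 65 are not.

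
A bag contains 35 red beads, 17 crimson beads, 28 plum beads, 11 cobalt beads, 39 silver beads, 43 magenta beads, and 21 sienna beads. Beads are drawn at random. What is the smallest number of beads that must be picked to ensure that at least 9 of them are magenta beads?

In the worst case for collecting magenta beads, every non-magenta bead comes out first.
There are 35 + 17 + 28 + 11 + 39 + 21 = 151 non-magenta beads altogether.
After those, each further bead must be magenta, so 151 + 9 = 160 draws guarantee 9 magenta beads.

160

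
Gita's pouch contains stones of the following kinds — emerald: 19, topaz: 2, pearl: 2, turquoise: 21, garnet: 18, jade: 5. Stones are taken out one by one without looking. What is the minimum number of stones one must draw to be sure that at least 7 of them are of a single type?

By the pigeonhole principle, the 6 types are the holes; the stones drawn are the pigeons.
To avoid 7 of any one type, the worst case takes at most 6 of each type, or every stone of a type that has fewer than 6.
That gives 6 + 2 + 2 + 6 + 6 + 5 = 27 stones with no type reaching 7.
The next stone forces some type to 7, so 27 + 1 = 28.

28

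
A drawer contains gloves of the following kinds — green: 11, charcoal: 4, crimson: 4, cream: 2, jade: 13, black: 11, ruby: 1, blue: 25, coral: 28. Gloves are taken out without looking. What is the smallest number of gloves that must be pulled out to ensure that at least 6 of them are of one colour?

37

Pigeonhole: the 9 colours are the holes; the gloves drawn are the pigeons.
To avoid 6 of any one colour, the worst case takes at most 5 of each colour, or every glove of a colour that has fewer than 5.
That gives 5 + 4 + 4 + 2 + 5 + 5 + 1 + 5 + 5 = 36 gloves with no colour reaching 6.
The next glove forces some colour to 6, so 36 + 1 = 37.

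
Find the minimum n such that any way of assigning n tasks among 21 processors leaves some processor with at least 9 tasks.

169

With 168 tasks one could put exactly 8 in each of the 21 processors, and no processor would reach 9.
By the pigeonhole principle, one more task must land in a processor that already has 8, giving it 9.
So 21 × 8 + 1 = 169 tasks are required.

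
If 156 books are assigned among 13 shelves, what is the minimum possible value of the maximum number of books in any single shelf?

12

The 13 shelves are the holes and the 156 books are the pigeons.
If every shelf held at most 11 books, the total would be at most 13 × 11 = 143, which is less than 156.
So some shelf holds at least ⌈156/13⌉ = 12 books.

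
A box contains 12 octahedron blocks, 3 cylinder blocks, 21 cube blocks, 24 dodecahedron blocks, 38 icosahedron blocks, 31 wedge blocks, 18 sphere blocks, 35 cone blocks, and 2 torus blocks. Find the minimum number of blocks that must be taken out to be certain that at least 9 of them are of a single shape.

Put each drawn block into a box by shape. The largest draw with every box below 9 takes min(count, 8) from each shape; shapes with fewer than 8 contribute all they have.
Σ min(cᵢ, 8) = 8 + 3 + 8 + 8 + 8 + 8 + 8 + 8 + 2 = 61.
Draw number 61 + 1 = 62 must push one box to 9.

62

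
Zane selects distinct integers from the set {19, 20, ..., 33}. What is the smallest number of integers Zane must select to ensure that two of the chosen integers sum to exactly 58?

12

A set avoiding the sum 58 can contain at most one of each pair {x, 58−x}, plus the 7 elements whose complement lies outside the range or equal to its own complement.
The integers 19, …, 29 (11 of them) are such a set: any two sum to at least 19+20 = 39 and at most 28+29 = 57 < 58.
Any 12th integer completes one of the 4 pairs, so 12 choices force a sum of 58.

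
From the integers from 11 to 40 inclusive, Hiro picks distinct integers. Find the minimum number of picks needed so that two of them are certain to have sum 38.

A set avoiding the sum 38 can contain at most one of each pair {x, 38−x}, plus the 14 elements whose complement lies outside the range or equal to its own complement.
The integers 19, …, 40 (22 of them) are such a set: any two sum to at least 19+20 = 39 > 38.
Any 23rd integer completes one of the 8 pairs, so 23 choices force a sum of 38.

23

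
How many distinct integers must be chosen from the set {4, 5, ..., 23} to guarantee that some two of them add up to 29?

Two chosen integers sum to 29 exactly when both halves of some pair {x, 29−x} with 6 ≤ x ≤ 29−x ≤ 23 are chosen — 9 such pairs.
The remaining 2 elements (those with no distinct partner in range) can never complete a 29-sum, so the worst case takes all of them and one from each pair: 2 + 9 = 11.
By pigeonhole, the 12th integer has to be the second member of some pair, so 11 + 1 = 12.

12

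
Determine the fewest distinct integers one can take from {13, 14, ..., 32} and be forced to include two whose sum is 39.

Group the elements by complementary pair {x, 39−x}: {13,26}, {14,25}, {15,24}, …, giving 7 two-element pairs and 6 integers whose partner 39−x falls outside [13,32].
Treating each of those 13 groups as a pigeonhole, one can pick one integer per group — 13 integers — with no two summing to 39.
The 14th integer lands in an occupied pair, forcing a sum of 39.

14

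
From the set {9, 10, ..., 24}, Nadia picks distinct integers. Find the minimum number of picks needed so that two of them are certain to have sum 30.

Group the elements by complementary pair {x, 30−x}: {9,21}, {10,20}, {11,19}, …, giving 6 two-element pairs, the single value 15 (it cannot pair with itself since the integers are distinct), and 3 integers whose partner 30−x falls outside [9,24].
By the pigeonhole principle, treating each of those 10 groups as a pigeonhole, one can pick one integer per group — 10 integers — with no two summing to 30.
The 11th integer lands in an occupied pair, forcing a sum of 30.

11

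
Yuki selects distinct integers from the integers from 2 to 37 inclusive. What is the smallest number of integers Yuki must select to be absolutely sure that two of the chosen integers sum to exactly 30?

24

Group the elements by complementary pair {x, 30−x}: {2,28}, {3,27}, {4,26}, …, giving 13 two-element pairs; the single value 15 (it cannot pair with itself since the integers are distinct); and 9 integers whose partner 30−x falls outside [2,37].
By the pigeonhole principle, treating each of those 23 groups as a pigeonhole, one can pick one integer per group — 23 integers — with no two summing to 30.
The 24th integer lands in an occupied pair, forcing a sum of 30.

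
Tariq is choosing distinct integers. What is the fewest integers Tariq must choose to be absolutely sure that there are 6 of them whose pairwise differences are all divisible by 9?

Integers whose pairwise differences are multiples of 9 are exactly those sharing a remainder mod 9. The 9 residue classes mod 9 are the pigeonholes.
With 45 integers one could put 5 in each residue class and have no class reach 6.
The 46th integer pushes some class to 6, so 9·5 + 1 = 46.

46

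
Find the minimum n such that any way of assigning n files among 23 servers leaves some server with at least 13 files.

277

With 276 files one could put exactly 12 in each of the 23 servers, and no server would reach 13.
By the pigeonhole principle, one more file must land in a server that already has 12, giving it 13.
So 23 × 12 + 1 = 277 files are required.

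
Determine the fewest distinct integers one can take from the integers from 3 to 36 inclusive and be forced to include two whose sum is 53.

Two chosen integers sum to 53 exactly when both halves of some pair {x, 53−x} with 17 ≤ x ≤ 53−x ≤ 36 are chosen — 10 such pairs.
The remaining 14 elements (those with no distinct partner in range) can never complete a 53-sum, so the worst case takes all of them and one from each pair: 14 + 10 = 24.
The 25th integer has to be the second member of some pair, so 24 + 1 = 25.

25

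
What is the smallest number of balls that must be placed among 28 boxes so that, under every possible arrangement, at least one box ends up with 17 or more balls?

449

With 448 balls one could put exactly 16 in each of the 28 boxes, and no box would reach 17.
One more ball must land in a box that already has 16, giving it 17.
So 28 × 16 + 1 = 449 balls are required.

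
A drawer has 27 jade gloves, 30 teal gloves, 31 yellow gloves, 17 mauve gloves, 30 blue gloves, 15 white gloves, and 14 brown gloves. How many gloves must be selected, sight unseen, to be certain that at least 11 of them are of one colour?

71

Put each drawn glove into a box by colour. The largest draw with every box below 11 takes min(count, 10) from each colour.
Σ min(cᵢ, 10) = 10 + 10 + 10 + 10 + 10 + 10 + 10 = 70.
Draw number 70 + 1 = 71 must push one box to 11.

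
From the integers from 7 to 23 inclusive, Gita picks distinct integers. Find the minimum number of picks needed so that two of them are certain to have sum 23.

Two chosen integers sum to 23 exactly when both halves of some pair {x, 23−x} with 7 ≤ x ≤ 23−x ≤ 16 are chosen — 5 such pairs.
The remaining 7 elements (those with no distinct partner in range) can never complete a 23-sum, so the worst case takes all of them and one from each pair: 7 + 5 = 12.
The 13th integer has to be the second member of some pair, so 12 + 1 = 13.

13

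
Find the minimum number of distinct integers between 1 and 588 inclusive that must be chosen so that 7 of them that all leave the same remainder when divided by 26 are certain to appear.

157

The 26 residue classes mod 26 are the pigeonholes.
With 156 integers one could put 6 in each residue class and have no class reach 7.
The 157th integer pushes some class to 7, so 26·6 + 1 = 157.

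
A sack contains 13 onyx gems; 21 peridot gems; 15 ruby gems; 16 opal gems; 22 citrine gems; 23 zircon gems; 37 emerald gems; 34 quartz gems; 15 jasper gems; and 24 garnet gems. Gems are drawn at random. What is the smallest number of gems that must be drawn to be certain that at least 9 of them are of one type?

81

By the pigeonhole principle, the 10 types are the holes; the gems drawn are the pigeons.
To avoid 9 of any one type, the worst case takes at most 8 of each type.
That gives 8 + 8 + 8 + 8 + 8 + 8 + 8 + 8 + 8 + 8 = 80 gems with no type reaching 9.
The next gem forces some type to 9, so 80 + 1 = 81.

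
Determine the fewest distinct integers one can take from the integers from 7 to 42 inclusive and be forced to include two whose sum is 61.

Group the elements by complementary pair {x, 61−x}: {19,42}, {20,41}, {21,40}, …, giving 12 two-element pairs and 12 integers whose partner 61−x falls outside [7,42].
Treating each of those 24 groups as a pigeonhole, one can pick one integer per group — 24 integers — with no two summing to 61.
The 25th integer lands in an occupied pair, forcing a sum of 61.

25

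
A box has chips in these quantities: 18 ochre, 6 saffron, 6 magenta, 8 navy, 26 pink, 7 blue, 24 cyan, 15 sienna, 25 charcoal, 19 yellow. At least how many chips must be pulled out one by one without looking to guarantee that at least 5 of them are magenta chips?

In the worst case for collecting magenta chips, every non-magenta chip comes out first.
There are 18 + 6 + 8 + 26 + 7 + 24 + 15 + 25 + 19 = 148 non-magenta chips altogether.
After those, each further chip must be magenta, so 148 + 5 = 153 draws guarantee 5 magenta chips.

153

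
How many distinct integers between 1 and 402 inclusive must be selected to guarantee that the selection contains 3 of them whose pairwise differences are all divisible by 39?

Integers whose pairwise differences are multiples of 39 are exactly those sharing a remainder mod 39. Pigeonhole: the 39 residue classes mod 39 are the pigeonholes.
With 78 integers one could put 2 in each residue class and have no class reach 3.
The 79th integer pushes some class to 3, so 39·2 + 1 = 79.

79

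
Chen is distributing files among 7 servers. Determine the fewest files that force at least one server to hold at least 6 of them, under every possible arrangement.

36

With 35 files one could put exactly 5 in each of the 7 servers, and no server would reach 6.
One more file must land in a server that already has 5, giving it 6.
So 7 × 5 + 1 = 36 files are required.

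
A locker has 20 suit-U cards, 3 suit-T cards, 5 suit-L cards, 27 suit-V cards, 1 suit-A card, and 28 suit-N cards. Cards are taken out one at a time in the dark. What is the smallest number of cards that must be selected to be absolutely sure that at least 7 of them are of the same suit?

28

The 6 suits are the holes; the cards drawn are the pigeons.
To avoid 7 of any one suit, the worst case takes at most 6 of each suit, or every card of a suit that has fewer than 6.
That gives 6 + 3 + 5 + 6 + 1 + 6 = 27 cards with no suit reaching 7.
The next card forces some suit to 7, so 27 + 1 = 28.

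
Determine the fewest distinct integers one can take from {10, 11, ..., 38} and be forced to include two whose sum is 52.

Group the elements by complementary pair {x, 52−x}: {14,38}, {15,37}, {16,36}, …, giving 12 two-element pairs, the single value 26 (it cannot pair with itself since the integers are distinct), and 4 integers whose partner 52−x falls outside [10,38].
By pigeonhole, treating each of those 17 groups as a pigeonhole, one can pick one integer per group — 17 integers — with no two summing to 52.
The 18th integer lands in an occupied pair, forcing a sum of 52.

18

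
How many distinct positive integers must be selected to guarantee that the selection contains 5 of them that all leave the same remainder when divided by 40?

161

The 40 residue classes mod 40 are the pigeonholes.
With 160 integers one could put 4 in each residue class and have no class reach 5.
The 161st integer pushes some class to 5, so 40·4 + 1 = 161.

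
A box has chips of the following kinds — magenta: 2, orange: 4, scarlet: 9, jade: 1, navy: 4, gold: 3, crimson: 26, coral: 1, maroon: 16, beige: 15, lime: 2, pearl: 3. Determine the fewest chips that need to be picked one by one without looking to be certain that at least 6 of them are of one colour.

41

The 12 colours are the holes; the chips drawn are the pigeons.
To avoid 6 of any one colour, the worst case takes at most 5 of each colour, or every chip of a colour that has fewer than 5.
That gives 2 + 4 + 5 + 1 + 4 + 3 + 5 + 1 + 5 + 5 + 2 + 3 = 40 chips with no colour reaching 6.
The next chip forces some colour to 6, so 40 + 1 = 41.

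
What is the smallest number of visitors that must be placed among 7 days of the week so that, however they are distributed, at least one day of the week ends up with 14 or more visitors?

92

With 91 visitors one could put exactly 13 in each of the 7 days of the week, and no day of the week would reach 14.
One more visitor must land in a day of the week that already has 13, giving it 14.
So 7 × 13 + 1 = 92 visitors are required.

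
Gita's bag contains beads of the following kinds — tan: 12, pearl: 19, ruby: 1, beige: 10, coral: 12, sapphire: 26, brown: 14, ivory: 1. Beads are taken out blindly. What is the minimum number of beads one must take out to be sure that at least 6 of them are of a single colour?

An adversary could hand out at most 5 beads per colour (ruby, ivory run out sooner): 5 + 5 + 1 + 5 + 5 + 5 + 5 + 1 = 32 beads and still no colour has 6.
By the pigeonhole principle, one more bead lands in a colour already at 5, so 33 draws are enough and 32 are not.

33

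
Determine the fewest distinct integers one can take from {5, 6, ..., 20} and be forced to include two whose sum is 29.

A set avoiding the sum 29 can contain at most one of each pair {x, 29−x}, plus the 4 elements whose complement lies outside the range.
The integers 5, …, 14 (10 of them) are such a set: any two sum to at least 5+6 = 11 and at most 13+14 = 27 < 29.
Pigeonhole: any 11th integer completes one of the 6 pairs, so 11 choices force a sum of 29.

11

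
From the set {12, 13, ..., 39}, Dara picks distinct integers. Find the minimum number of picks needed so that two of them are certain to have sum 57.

18

Group the elements by complementary pair {x, 57−x}: {18,39}, {19,38}, {20,37}, …, giving 11 two-element pairs and 6 integers whose partner 57−x falls outside [12,39].
By pigeonhole, treating each of those 17 groups as a pigeonhole, one can pick one integer per group — 17 integers — with no two summing to 57.
The 18th integer lands in an occupied pair, forcing a sum of 57.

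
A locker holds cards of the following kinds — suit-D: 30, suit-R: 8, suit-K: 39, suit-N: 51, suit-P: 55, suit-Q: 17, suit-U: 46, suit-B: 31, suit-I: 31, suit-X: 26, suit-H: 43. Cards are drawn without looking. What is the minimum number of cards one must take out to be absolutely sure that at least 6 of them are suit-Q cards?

366

In the worst case for collecting suit-Q cards, every non-suit-Q card comes out first.
There are 30 + 8 + 39 + 51 + 55 + 46 + 31 + 31 + 26 + 43 = 360 non-suit-Q cards altogether.
After those, each further card must be suit-Q, so 360 + 6 = 366 draws guarantee 6 suit-Q cards.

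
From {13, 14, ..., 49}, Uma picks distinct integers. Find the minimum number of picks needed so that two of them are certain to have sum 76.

27

A set avoiding the sum 76 can contain at most one of each pair {x, 76−x}, plus the 15 elements whose complement lies outside the range or equal to its own complement.
The integers 13, …, 38 (26 of them) are such a set: any two sum to at least 13+14 = 27 and at most 37+38 = 75 < 76.
By pigeonhole, any 27th integer completes one of the 11 pairs, so 27 choices force a sum of 76.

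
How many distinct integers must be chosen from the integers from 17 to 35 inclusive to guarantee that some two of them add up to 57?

A set avoiding the sum 57 can contain at most one of each pair {x, 57−x}, plus the 5 elements whose complement lies outside the range.
The integers 17, …, 28 (12 of them) are such a set: any two sum to at least 17+18 = 35 and at most 27+28 = 55 < 57.
Any 13th integer completes one of the 7 pairs, so 13 choices force a sum of 57.

13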